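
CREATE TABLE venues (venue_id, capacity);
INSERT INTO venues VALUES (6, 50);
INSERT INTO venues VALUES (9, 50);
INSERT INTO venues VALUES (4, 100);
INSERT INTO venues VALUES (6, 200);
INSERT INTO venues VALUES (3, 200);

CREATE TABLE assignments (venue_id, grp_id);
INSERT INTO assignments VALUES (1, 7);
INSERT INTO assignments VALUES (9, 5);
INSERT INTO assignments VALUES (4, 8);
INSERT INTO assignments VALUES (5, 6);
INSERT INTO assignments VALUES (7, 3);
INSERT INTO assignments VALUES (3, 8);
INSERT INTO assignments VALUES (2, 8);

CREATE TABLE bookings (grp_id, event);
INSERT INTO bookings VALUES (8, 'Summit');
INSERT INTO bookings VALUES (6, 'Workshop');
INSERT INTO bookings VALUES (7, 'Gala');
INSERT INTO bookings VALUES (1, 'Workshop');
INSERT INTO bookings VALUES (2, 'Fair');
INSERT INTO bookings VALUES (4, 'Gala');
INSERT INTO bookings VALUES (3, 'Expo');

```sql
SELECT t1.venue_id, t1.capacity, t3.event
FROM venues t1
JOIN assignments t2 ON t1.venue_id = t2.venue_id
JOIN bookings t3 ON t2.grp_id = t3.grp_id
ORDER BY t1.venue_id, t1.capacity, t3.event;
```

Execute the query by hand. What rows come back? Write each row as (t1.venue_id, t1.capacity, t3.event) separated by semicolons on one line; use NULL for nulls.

(3, 200, Summit); (4, 100, Summit)

Evaluate left to right. First `venues t1 INNER JOIN assignments t2` on venue_id: 3 row(s).
Then INNER JOIN `bookings t3` on grp_id: keep only rows whose t2.grp_id appears in t3.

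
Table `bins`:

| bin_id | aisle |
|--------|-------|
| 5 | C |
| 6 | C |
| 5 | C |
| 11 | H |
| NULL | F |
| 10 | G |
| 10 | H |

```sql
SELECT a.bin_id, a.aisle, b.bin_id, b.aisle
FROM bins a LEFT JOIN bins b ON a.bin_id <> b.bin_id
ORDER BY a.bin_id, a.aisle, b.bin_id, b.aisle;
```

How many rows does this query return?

LEFT JOIN keeps every row from `bins a`; unmatched rows get NULL for `bins b`'s columns.
Matching on a.bin_id <> b.bin_id. A NULL in a compared column never satisfies the condition.
- a row (bin_id=5): matches 4 b row(s) → 4 output row(s).
- a row (bin_id=6): matches 5 b row(s) → 5 output row(s).
- a row (bin_id=5): matches 4 b row(s) → 4 output row(s).
- a row (bin_id=11): matches 5 b row(s) → 5 output row(s).
- a row (bin_id=NULL): no match → kept, b columns NULL.
- a row (bin_id=10): matches 4 b row(s) → 4 output row(s).
- a row (bin_id=10): matches 4 b row(s) → 4 output row(s).
Total: 26 matched + 1 padded = 27 rows.

27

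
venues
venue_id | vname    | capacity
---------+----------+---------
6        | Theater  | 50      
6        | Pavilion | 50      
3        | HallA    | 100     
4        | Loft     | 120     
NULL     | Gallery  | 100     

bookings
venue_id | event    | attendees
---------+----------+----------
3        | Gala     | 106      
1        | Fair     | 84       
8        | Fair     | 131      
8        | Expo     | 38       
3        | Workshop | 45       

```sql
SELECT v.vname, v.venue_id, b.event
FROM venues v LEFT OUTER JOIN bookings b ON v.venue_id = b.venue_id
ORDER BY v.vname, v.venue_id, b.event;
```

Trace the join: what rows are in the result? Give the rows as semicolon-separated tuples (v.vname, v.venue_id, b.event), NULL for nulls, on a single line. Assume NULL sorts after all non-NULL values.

LEFT JOIN keeps every row from `venues`; unmatched rows get NULL for `bookings`'s columns.
Matching on v.venue_id = b.venue_id. A NULL in a compared column never satisfies the condition.
- v row (venue_id=6): no match → kept, b columns NULL.
- v row (venue_id=6): no match → kept, b columns NULL.
- v row (venue_id=3): matches 2 b row(s) → 2 output row(s).
- v row (venue_id=4): no match → kept, b columns NULL.
- v row (venue_id=NULL): no match → kept, b columns NULL.
After projecting and ordering:
v.vname | v.venue_id | b.event
Gallery | NULL | NULL
HallA | 3 | Gala
HallA | 3 | Workshop
Loft | 4 | NULL
Pavilion | 6 | NULL
Theater | 6 | NULL

(Gallery, NULL, NULL); (HallA, 3, Gala); (HallA, 3, Workshop); (Loft, 4, NULL); (Pavilion, 6, NULL); (Theater, 6, NULL)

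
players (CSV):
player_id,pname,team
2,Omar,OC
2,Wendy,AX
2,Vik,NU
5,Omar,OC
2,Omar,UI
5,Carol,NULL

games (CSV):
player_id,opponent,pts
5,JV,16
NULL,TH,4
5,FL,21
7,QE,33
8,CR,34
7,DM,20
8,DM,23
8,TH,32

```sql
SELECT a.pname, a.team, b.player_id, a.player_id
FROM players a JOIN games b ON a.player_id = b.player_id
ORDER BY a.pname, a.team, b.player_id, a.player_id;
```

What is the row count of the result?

INNER JOIN keeps only pairs where the ON condition holds.
Matching on a.player_id = b.player_id. A NULL in a compared column never satisfies the condition.
- a row (player_id=2): no match → dropped.
- a row (player_id=2): no match → dropped.
- a row (player_id=2): no match → dropped.
- a row (player_id=5): matches 2 b row(s) → 2 output row(s).
- a row (player_id=2): no match → dropped.
- a row (player_id=5): matches 2 b row(s) → 2 output row(s).
Total: 4 rows.

4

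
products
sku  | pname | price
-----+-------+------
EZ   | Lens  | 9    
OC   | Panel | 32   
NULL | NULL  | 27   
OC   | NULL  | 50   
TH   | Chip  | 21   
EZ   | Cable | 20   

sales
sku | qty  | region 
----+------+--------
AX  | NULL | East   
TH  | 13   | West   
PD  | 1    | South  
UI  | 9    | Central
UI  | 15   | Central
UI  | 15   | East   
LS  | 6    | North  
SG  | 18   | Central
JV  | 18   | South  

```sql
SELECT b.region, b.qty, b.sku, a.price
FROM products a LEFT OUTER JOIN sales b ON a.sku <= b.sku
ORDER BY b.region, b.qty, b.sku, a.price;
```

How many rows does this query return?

LEFT JOIN keeps every row from `products`; unmatched rows get NULL for `sales`'s columns.
Matching on a.sku <= b.sku. A NULL in a compared column never satisfies the condition.
- a row (sku=EZ): matches 8 b row(s) → 8 output row(s).
- a row (sku=OC): matches 6 b row(s) → 6 output row(s).
- a row (sku=NULL): no match → kept, b columns NULL.
- a row (sku=OC): matches 6 b row(s) → 6 output row(s).
- a row (sku=TH): matches 4 b row(s) → 4 output row(s).
- a row (sku=EZ): matches 8 b row(s) → 8 output row(s).
Total: 32 matched + 1 padded = 33 rows.

33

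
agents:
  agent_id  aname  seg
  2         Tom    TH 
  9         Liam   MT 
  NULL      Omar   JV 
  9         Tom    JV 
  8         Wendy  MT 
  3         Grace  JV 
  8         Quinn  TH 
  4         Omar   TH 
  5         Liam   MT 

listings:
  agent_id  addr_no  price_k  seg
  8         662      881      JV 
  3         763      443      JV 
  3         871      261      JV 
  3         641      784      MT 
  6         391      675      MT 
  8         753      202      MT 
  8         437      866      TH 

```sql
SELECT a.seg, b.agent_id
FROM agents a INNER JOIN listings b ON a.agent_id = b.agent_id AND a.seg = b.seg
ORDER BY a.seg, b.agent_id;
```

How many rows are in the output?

4

INNER JOIN keeps only pairs where the ON condition holds.
Matching on a.agent_id = b.agent_id AND a.seg = b.seg. A NULL in a compared column never satisfies the condition.
- a[0] agent_id=2, seg=TH → no match; dropped.
- a[1] agent_id=9, seg=MT → no match; dropped.
- a[2] agent_id=NULL, seg=JV → no match; dropped.
- a[3] agent_id=9, seg=JV → no match; dropped.
- a[4] agent_id=8, seg=MT → 1 match(es) in b → 1 row(s).
- a[5] agent_id=3, seg=JV → 2 match(es) in b → 2 row(s).
- a[6] agent_id=8, seg=TH → 1 match(es) in b → 1 row(s).
- a[7] agent_id=4, seg=TH → no match; dropped.
- a[8] agent_id=5, seg=MT → no match; dropped.
Total: 4 rows.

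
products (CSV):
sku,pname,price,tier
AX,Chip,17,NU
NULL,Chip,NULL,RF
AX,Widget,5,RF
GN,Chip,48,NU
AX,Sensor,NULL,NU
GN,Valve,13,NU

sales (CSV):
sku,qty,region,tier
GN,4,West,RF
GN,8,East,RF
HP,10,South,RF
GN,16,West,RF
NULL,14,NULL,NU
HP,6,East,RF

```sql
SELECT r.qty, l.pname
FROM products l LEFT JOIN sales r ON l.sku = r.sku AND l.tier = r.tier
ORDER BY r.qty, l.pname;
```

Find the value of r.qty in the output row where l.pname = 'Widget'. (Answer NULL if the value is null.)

NULL

LEFT JOIN keeps every row from `products`; unmatched rows get NULL for `sales`'s columns.
Matching on l.sku = r.sku AND l.tier = r.tier. A NULL in a compared column never satisfies the condition.
- l (sku=AX, tier=NU) has no partner → padded with NULL.
- l (sku=NULL, tier=RF) has no partner → padded with NULL.
- l (sku=AX, tier=RF) has no partner → padded with NULL.
- l (sku=GN, tier=NU) has no partner → padded with NULL.
- l (sku=AX, tier=NU) has no partner → padded with NULL.
- l (sku=GN, tier=NU) has no partner → padded with NULL.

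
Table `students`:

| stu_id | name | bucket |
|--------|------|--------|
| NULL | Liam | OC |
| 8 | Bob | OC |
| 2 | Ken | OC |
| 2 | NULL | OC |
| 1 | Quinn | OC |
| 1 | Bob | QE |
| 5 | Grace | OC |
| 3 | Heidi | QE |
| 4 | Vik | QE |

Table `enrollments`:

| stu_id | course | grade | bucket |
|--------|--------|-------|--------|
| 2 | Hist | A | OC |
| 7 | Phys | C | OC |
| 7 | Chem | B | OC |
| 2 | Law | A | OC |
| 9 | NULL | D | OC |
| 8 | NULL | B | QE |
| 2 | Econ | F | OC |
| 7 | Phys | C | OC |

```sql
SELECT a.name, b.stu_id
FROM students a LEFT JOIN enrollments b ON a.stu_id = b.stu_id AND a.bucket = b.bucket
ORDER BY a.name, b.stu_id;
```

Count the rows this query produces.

13

LEFT JOIN keeps every row from `students`; unmatched rows get NULL for `enrollments`'s columns.
Matching on a.stu_id = b.stu_id AND a.bucket = b.bucket. A NULL in a compared column never satisfies the condition.
- a row (stu_id=NULL, bucket=OC): no match → kept, b columns NULL.
- a row (stu_id=8, bucket=OC): no match → kept, b columns NULL.
- a row (stu_id=2, bucket=OC): matches 3 b row(s) → 3 output row(s).
- a row (stu_id=2, bucket=OC): matches 3 b row(s) → 3 output row(s).
- a row (stu_id=1, bucket=OC): no match → kept, b columns NULL.
- a row (stu_id=1, bucket=QE): no match → kept, b columns NULL.
- a row (stu_id=5, bucket=OC): no match → kept, b columns NULL.
- a row (stu_id=3, bucket=QE): no match → kept, b columns NULL.
- a row (stu_id=4, bucket=QE): no match → kept, b columns NULL.
Total: 6 matched + 7 padded = 13 rows.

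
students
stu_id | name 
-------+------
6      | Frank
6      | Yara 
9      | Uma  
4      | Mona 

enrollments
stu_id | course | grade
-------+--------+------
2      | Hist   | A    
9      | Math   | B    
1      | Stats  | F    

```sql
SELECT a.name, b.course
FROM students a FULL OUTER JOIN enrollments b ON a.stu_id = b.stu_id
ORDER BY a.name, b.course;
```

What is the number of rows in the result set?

6

FULL OUTER JOIN keeps every row from both sides; unmatched rows get NULL for the other side's columns.
Matching on a.stu_id = b.stu_id.
Matched pairs: 1; unmatched a rows kept: 3; unmatched b rows kept: 2.
Total: 1 matched + 5 padded = 6 rows.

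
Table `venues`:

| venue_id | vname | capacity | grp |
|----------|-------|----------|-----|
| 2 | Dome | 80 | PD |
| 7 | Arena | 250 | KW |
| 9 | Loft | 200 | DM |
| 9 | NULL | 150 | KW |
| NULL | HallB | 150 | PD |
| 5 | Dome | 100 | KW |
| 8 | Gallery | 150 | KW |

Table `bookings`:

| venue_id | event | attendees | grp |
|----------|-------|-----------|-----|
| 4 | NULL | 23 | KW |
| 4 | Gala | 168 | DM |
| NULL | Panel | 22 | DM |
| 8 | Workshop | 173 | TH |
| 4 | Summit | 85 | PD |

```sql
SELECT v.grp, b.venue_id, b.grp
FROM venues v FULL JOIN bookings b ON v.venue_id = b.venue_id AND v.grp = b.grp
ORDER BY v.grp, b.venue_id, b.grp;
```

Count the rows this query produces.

FULL OUTER JOIN keeps every row from both sides; unmatched rows get NULL for the other side's columns.
Matching on v.venue_id = b.venue_id AND v.grp = b.grp. A NULL in a compared column never satisfies the condition.
- v[0] venue_id=2, grp=PD → no match; kept with NULLs on the b side.
- v[1] venue_id=7, grp=KW → no match; kept with NULLs on the b side.
- v[2] venue_id=9, grp=DM → no match; kept with NULLs on the b side.
- v[3] venue_id=9, grp=KW → no match; kept with NULLs on the b side.
- v[4] venue_id=NULL, grp=PD → no match; kept with NULLs on the b side.
- v[5] venue_id=5, grp=KW → no match; kept with NULLs on the b side.
- v[6] venue_id=8, grp=KW → no match; kept with NULLs on the b side.
- 5 row(s) from b found no v partner → padded with NULL.
Total: 0 matched + 12 padded = 12 rows.

12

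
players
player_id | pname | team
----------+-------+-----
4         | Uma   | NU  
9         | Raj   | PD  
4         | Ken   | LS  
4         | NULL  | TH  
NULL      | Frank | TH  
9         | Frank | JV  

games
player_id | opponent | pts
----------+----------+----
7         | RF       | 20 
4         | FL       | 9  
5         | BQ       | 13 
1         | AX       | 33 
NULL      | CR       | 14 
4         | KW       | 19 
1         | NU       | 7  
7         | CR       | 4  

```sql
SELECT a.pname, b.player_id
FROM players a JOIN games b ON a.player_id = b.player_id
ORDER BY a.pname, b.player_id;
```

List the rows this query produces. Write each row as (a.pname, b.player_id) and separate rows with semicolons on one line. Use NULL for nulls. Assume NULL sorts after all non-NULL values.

INNER JOIN keeps only pairs where the ON condition holds.
Matching on a.player_id = b.player_id. A NULL in a compared column never satisfies the condition.
Matched pairs: 6.

(Ken, 4); (Ken, 4); (Uma, 4); (Uma, 4); (NULL, 4); (NULL, 4)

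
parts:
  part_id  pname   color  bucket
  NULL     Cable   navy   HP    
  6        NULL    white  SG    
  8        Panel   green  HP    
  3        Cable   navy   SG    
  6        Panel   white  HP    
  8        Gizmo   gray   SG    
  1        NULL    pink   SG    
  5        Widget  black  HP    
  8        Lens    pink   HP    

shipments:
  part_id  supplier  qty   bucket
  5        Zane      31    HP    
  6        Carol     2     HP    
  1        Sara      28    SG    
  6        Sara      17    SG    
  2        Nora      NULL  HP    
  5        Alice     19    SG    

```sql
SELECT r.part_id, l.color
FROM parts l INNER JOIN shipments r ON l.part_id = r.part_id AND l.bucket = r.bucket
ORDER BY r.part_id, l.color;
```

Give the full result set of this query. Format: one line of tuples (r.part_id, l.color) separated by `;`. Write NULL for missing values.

(1, pink); (5, black); (6, white); (6, white)

INNER JOIN keeps only pairs where the ON condition holds.
Matching on l.part_id = r.part_id AND l.bucket = r.bucket. A NULL in a compared column never satisfies the condition.
- l row (part_id=NULL, bucket=HP): no match → dropped.
- l row (part_id=6, bucket=SG): matches 1 r row(s) → 1 output row(s).
- l row (part_id=8, bucket=HP): no match → dropped.
- l row (part_id=3, bucket=SG): no match → dropped.
- l row (part_id=6, bucket=HP): matches 1 r row(s) → 1 output row(s).
- l row (part_id=8, bucket=SG): no match → dropped.
- l row (part_id=1, bucket=SG): matches 1 r row(s) → 1 output row(s).
- l row (part_id=5, bucket=HP): matches 1 r row(s) → 1 output row(s).
- l row (part_id=8, bucket=HP): no match → dropped.
After projecting and ordering:
r.part_id | l.color
1 | pink
5 | black
6 | white
6 | white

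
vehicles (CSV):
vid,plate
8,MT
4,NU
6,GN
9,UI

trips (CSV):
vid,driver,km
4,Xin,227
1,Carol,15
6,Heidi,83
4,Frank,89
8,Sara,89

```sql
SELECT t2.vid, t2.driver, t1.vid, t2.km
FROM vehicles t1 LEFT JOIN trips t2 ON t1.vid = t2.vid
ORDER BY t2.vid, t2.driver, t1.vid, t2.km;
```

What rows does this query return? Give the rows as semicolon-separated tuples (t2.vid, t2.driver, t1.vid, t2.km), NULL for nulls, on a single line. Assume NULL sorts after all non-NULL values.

LEFT JOIN keeps every row from `vehicles`; unmatched rows get NULL for `trips`'s columns.
Matching on t1.vid = t2.vid.
Matched pairs: 4; unmatched t1 rows kept: 1.

(4, Frank, 4, 89); (4, Xin, 4, 227); (6, Heidi, 6, 83); (8, Sara, 8, 89); (NULL, NULL, 9, NULL)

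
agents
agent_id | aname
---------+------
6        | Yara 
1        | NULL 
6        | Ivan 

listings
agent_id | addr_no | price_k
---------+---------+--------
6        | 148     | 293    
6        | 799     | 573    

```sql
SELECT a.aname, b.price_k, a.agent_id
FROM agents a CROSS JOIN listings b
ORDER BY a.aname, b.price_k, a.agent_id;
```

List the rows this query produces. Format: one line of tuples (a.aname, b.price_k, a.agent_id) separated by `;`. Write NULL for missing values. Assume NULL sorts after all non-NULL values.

(Ivan, 293, 6); (Ivan, 573, 6); (Yara, 293, 6); (Yara, 573, 6); (NULL, 293, 1); (NULL, 573, 1)

CROSS JOIN pairs every row of `agents` with every row of `listings`: 3 × 2 = 6 rows.
After projecting and ordering:
a.aname | b.price_k | a.agent_id
Ivan | 293 | 6
Ivan | 573 | 6
Yara | 293 | 6
Yara | 573 | 6
NULL | 293 | 1
NULL | 573 | 1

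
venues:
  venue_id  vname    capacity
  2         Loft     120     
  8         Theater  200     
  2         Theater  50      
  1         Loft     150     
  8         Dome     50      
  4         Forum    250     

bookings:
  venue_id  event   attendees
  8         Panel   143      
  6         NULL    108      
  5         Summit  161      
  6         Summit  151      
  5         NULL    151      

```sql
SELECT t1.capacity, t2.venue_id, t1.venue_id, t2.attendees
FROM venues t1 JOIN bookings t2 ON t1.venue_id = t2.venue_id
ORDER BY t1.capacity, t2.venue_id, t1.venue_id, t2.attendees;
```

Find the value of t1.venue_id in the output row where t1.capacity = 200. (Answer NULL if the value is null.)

INNER JOIN keeps only pairs where the ON condition holds.
Matching on t1.venue_id = t2.venue_id.
- t1 row (venue_id=2): no match → dropped.
- t1 row (venue_id=8): matches 1 t2 row(s) → 1 output row(s).
- t1 row (venue_id=2): no match → dropped.
- t1 row (venue_id=1): no match → dropped.
- t1 row (venue_id=8): matches 1 t2 row(s) → 1 output row(s).
- t1 row (venue_id=4): no match → dropped.

8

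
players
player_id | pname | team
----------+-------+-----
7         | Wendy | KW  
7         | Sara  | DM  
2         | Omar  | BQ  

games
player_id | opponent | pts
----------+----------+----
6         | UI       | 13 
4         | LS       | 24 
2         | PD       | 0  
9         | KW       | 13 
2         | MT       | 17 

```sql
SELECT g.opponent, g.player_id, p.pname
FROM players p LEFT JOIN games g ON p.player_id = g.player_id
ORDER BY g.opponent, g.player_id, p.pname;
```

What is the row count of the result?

4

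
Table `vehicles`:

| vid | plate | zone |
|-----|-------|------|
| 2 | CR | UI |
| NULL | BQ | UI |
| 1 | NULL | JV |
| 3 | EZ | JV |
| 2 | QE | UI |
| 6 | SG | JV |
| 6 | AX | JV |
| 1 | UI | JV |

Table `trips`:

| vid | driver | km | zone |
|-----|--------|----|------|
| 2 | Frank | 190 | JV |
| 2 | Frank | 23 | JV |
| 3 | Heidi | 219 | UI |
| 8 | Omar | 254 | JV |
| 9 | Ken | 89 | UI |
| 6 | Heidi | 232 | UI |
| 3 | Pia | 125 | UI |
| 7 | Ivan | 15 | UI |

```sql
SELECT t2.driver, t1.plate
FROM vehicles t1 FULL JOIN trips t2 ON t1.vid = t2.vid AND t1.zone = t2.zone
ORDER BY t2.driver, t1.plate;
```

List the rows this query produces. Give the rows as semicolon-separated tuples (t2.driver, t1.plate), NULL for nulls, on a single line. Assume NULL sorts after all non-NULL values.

FULL OUTER JOIN keeps every row from both sides; unmatched rows get NULL for the other side's columns.
Matching on t1.vid = t2.vid AND t1.zone = t2.zone. A NULL in a compared column never satisfies the condition.
- t1[0] vid=2, zone=UI → no match; kept with NULLs on the t2 side.
- t1[1] vid=NULL, zone=UI → no match; kept with NULLs on the t2 side.
- t1[2] vid=1, zone=JV → no match; kept with NULLs on the t2 side.
- t1[3] vid=3, zone=JV → no match; kept with NULLs on the t2 side.
- t1[4] vid=2, zone=UI → no match; kept with NULLs on the t2 side.
- t1[5] vid=6, zone=JV → no match; kept with NULLs on the t2 side.
- t1[6] vid=6, zone=JV → no match; kept with NULLs on the t2 side.
- t1[7] vid=1, zone=JV → no match; kept with NULLs on the t2 side.
- 8 t2 row(s) had no t1 match → kept, t1 columns NULL.

(Frank, NULL); (Frank, NULL); (Heidi, NULL); (Heidi, NULL); (Ivan, NULL); (Ken, NULL); (Omar, NULL); (Pia, NULL); (NULL, AX); (NULL, BQ); (NULL, CR); (NULL, EZ); (NULL, QE); (NULL, SG); (NULL, UI); (NULL, NULL)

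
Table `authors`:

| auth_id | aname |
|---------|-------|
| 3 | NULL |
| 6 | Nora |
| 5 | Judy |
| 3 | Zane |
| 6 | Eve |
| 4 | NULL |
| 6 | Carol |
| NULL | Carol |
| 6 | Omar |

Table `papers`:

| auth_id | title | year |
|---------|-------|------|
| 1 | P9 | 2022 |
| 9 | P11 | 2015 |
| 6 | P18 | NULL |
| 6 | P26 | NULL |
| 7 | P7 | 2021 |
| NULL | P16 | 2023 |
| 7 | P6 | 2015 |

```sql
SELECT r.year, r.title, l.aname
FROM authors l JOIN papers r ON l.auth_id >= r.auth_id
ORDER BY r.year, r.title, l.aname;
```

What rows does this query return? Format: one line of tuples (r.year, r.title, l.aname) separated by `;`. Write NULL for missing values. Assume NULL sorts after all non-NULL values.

INNER JOIN keeps only pairs where the ON condition holds.
Matching on l.auth_id >= r.auth_id. A NULL in a compared column never satisfies the condition.
- l[0] auth_id=3 → 1 match(es) in r → 1 row(s).
- l[1] auth_id=6 → 3 match(es) in r → 3 row(s).
- l[2] auth_id=5 → 1 match(es) in r → 1 row(s).
- l[3] auth_id=3 → 1 match(es) in r → 1 row(s).
- l[4] auth_id=6 → 3 match(es) in r → 3 row(s).
- l[5] auth_id=4 → 1 match(es) in r → 1 row(s).
- l[6] auth_id=6 → 3 match(es) in r → 3 row(s).
- l[7] auth_id=NULL → no match; dropped.
- l[8] auth_id=6 → 3 match(es) in r → 3 row(s).

(2022, P9, Carol); (2022, P9, Eve); (2022, P9, Judy); (2022, P9, Nora); (2022, P9, Omar); (2022, P9, Zane); (2022, P9, NULL); (2022, P9, NULL); (NULL, P18, Carol); (NULL, P18, Eve); (NULL, P18, Nora); (NULL, P18, Omar); (NULL, P26, Carol); (NULL, P26, Eve); (NULL, P26, Nora); (NULL, P26, Omar)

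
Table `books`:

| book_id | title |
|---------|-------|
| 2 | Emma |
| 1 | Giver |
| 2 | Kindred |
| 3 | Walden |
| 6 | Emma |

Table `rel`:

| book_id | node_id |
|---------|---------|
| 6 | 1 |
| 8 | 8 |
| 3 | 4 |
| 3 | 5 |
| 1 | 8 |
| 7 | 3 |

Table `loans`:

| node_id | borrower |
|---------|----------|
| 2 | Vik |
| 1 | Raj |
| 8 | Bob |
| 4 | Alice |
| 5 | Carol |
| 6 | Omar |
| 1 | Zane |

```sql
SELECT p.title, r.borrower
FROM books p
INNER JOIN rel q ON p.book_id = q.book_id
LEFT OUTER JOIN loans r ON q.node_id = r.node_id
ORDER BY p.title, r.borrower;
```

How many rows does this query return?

5

Evaluate left to right. First `books p INNER JOIN rel q` on book_id: 4 row(s).
Then LEFT JOIN `loans r` on node_id: each of those 4 rows is kept; rows whose q.node_id has no match in r get NULL for r's columns.
Result: 5 row(s).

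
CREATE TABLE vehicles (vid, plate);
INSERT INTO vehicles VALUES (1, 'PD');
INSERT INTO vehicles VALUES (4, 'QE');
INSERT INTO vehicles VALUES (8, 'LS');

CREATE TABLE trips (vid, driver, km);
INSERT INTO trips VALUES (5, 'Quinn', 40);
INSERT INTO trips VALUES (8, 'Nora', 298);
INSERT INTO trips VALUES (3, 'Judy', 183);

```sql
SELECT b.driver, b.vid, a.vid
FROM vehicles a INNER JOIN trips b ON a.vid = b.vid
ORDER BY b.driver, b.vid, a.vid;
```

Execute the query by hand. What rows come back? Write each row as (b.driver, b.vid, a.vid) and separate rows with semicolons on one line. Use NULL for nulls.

INNER JOIN keeps only pairs where the ON condition holds.
Matching on a.vid = b.vid.
- a row (vid=1): no match → dropped.
- a row (vid=4): no match → dropped.
- a row (vid=8): matches 1 b row(s) → 1 output row(s).
After projecting and ordering:
b.driver | b.vid | a.vid
Nora | 8 | 8

(Nora, 8, 8)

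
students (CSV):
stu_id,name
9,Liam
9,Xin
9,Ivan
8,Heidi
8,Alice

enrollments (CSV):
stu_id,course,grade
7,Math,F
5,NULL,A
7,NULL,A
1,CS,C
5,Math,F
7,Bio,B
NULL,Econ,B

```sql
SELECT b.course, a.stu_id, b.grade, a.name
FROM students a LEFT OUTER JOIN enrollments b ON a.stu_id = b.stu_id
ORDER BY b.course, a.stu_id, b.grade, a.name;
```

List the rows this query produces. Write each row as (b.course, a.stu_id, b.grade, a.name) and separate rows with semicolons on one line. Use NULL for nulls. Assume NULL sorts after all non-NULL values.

LEFT JOIN keeps every row from `students`; unmatched rows get NULL for `enrollments`'s columns.
Matching on a.stu_id = b.stu_id. A NULL in a compared column never satisfies the condition.
- stu_id=9: no b row matches, row kept with b columns NULL.
- stu_id=9: no b row matches, row kept with b columns NULL.
- stu_id=9: no b row matches, row kept with b columns NULL.
- stu_id=8: no b row matches, row kept with b columns NULL.
- stu_id=8: no b row matches, row kept with b columns NULL.
After projecting and ordering:
b.course | a.stu_id | b.grade | a.name
NULL | 8 | NULL | Alice
NULL | 8 | NULL | Heidi
NULL | 9 | NULL | Ivan
NULL | 9 | NULL | Liam
NULL | 9 | NULL | Xin

(NULL, 8, NULL, Alice); (NULL, 8, NULL, Heidi); (NULL, 9, NULL, Ivan); (NULL, 9, NULL, Liam); (NULL, 9, NULL, Xin)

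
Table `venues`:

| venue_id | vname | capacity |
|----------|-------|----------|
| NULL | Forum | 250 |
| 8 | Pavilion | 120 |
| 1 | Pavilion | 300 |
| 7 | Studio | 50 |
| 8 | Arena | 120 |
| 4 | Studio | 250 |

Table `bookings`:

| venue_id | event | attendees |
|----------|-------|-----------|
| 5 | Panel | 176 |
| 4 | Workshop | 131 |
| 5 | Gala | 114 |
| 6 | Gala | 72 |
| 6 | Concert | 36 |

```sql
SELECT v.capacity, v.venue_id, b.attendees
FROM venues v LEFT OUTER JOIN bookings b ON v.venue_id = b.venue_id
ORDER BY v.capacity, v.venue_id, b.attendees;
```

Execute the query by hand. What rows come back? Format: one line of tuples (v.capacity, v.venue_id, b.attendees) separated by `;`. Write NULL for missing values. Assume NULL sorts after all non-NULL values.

(50, 7, NULL); (120, 8, NULL); (120, 8, NULL); (250, 4, 131); (250, NULL, NULL); (300, 1, NULL)

LEFT JOIN keeps every row from `venues`; unmatched rows get NULL for `bookings`'s columns.
Matching on v.venue_id = b.venue_id. A NULL in a compared column never satisfies the condition.
Matched pairs: 1; unmatched v rows kept: 5.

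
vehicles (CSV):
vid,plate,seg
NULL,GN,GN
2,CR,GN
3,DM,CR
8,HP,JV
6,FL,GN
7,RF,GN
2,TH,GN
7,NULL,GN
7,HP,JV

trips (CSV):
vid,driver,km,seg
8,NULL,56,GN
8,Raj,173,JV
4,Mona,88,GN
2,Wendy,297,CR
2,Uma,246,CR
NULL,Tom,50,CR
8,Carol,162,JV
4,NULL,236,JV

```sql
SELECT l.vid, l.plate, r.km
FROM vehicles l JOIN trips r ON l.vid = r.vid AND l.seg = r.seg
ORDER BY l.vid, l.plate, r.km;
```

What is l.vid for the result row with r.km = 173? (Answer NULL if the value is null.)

8

INNER JOIN keeps only pairs where the ON condition holds.
Matching on l.vid = r.vid AND l.seg = r.seg. A NULL in a compared column never satisfies the condition.
Matched pairs: 2.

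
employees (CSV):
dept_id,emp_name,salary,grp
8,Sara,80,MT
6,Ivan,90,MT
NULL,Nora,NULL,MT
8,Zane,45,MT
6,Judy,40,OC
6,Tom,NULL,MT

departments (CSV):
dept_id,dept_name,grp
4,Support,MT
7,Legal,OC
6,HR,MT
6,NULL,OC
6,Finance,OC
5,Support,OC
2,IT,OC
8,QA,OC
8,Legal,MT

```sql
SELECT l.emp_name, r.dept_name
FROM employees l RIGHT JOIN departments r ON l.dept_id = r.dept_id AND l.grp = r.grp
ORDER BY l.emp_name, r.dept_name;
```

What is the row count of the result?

RIGHT JOIN keeps every row from `departments`; unmatched rows get NULL for `employees`'s columns.
Matching on l.dept_id = r.dept_id AND l.grp = r.grp. A NULL in a compared column never satisfies the condition.
- l (dept_id=8, grp=MT) pairs with 1 row(s) of r.
- l (dept_id=6, grp=MT) pairs with 1 row(s) of r.
- l (dept_id=NULL, grp=MT) has no partner in r.
- l (dept_id=8, grp=MT) pairs with 1 row(s) of r.
- l (dept_id=6, grp=OC) pairs with 2 row(s) of r.
- l (dept_id=6, grp=MT) pairs with 1 row(s) of r.
- plus 5 unmatched r row(s), each kept with NULL l columns.
Total: 6 matched + 5 padded = 11 rows.

11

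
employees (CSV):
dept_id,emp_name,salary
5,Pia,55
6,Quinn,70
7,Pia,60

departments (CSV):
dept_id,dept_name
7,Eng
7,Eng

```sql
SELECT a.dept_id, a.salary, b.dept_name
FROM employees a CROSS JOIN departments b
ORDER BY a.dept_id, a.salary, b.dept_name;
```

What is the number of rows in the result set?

6

CROSS JOIN pairs every row of `employees` with every row of `departments`: 3 × 2 = 6 rows.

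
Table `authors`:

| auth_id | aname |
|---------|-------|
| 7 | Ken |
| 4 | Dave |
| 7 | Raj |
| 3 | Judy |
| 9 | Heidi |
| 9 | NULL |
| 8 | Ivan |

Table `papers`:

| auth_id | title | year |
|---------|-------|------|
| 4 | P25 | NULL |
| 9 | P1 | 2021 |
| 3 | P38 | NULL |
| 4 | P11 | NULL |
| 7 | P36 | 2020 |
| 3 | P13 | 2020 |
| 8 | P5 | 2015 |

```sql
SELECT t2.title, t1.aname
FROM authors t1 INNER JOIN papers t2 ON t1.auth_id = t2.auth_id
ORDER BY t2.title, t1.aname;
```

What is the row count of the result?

9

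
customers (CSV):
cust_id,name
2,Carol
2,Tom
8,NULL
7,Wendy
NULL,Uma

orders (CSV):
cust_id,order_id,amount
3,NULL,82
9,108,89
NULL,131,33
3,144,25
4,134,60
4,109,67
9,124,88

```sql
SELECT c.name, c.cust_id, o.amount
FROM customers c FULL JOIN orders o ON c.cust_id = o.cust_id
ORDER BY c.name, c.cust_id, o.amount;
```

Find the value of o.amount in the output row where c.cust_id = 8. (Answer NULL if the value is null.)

NULL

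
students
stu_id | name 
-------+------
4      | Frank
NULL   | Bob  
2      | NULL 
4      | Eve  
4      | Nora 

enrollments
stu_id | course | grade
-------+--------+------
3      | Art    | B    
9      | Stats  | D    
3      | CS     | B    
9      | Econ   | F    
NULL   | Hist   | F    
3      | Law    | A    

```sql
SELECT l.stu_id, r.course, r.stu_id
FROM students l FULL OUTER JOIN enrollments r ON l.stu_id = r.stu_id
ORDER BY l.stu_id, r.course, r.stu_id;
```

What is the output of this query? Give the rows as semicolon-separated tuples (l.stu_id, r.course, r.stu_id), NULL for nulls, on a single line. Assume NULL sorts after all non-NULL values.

FULL OUTER JOIN keeps every row from both sides; unmatched rows get NULL for the other side's columns.
Matching on l.stu_id = r.stu_id. A NULL in a compared column never satisfies the condition.
- l[0] stu_id=4 → no match; kept with NULLs on the r side.
- l[1] stu_id=NULL → no match; kept with NULLs on the r side.
- l[2] stu_id=2 → no match; kept with NULLs on the r side.
- l[3] stu_id=4 → no match; kept with NULLs on the r side.
- l[4] stu_id=4 → no match; kept with NULLs on the r side.
- 6 row(s) from r found no l partner → padded with NULL.

(2, NULL, NULL); (4, NULL, NULL); (4, NULL, NULL); (4, NULL, NULL); (NULL, Art, 3); (NULL, CS, 3); (NULL, Econ, 9); (NULL, Hist, NULL); (NULL, Law, 3); (NULL, Stats, 9); (NULL, NULL, NULL)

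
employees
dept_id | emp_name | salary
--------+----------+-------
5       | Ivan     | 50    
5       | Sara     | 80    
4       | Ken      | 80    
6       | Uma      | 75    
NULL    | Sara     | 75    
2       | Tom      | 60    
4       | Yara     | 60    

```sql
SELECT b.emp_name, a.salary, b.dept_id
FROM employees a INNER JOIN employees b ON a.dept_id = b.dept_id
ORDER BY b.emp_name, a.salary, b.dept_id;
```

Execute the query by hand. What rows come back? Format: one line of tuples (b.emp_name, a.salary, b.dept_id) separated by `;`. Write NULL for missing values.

(Ivan, 50, 5); (Ivan, 80, 5); (Ken, 60, 4); (Ken, 80, 4); (Sara, 50, 5); (Sara, 80, 5); (Tom, 60, 2); (Uma, 75, 6); (Yara, 60, 4); (Yara, 80, 4)

INNER JOIN keeps only pairs where the ON condition holds.
Matching on a.dept_id = b.dept_id. A NULL in a compared column never satisfies the condition.
- a row (dept_id=5): matches 2 b row(s) → 2 output row(s).
- a row (dept_id=5): matches 2 b row(s) → 2 output row(s).
- a row (dept_id=4): matches 2 b row(s) → 2 output row(s).
- a row (dept_id=6): matches 1 b row(s) → 1 output row(s).
- a row (dept_id=NULL): no match → dropped.
- a row (dept_id=2): matches 1 b row(s) → 1 output row(s).
- a row (dept_id=4): matches 2 b row(s) → 2 output row(s).
After projecting and ordering:
b.emp_name | a.salary | b.dept_id
Ivan | 50 | 5
Ivan | 80 | 5
Ken | 60 | 4
Ken | 80 | 4
Sara | 50 | 5
Sara | 80 | 5
Tom | 60 | 2
Uma | 75 | 6
Yara | 60 | 4
Yara | 80 | 4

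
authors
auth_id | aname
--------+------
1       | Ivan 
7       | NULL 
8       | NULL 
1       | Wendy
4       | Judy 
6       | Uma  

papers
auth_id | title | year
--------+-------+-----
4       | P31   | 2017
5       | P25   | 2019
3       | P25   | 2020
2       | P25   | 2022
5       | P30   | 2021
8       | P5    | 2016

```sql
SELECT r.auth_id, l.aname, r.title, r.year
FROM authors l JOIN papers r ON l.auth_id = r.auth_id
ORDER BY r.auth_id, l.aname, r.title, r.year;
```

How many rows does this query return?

INNER JOIN keeps only pairs where the ON condition holds.
Matching on l.auth_id = r.auth_id.
- l[0] auth_id=1 → no match; dropped.
- l[1] auth_id=7 → no match; dropped.
- l[2] auth_id=8 → 1 match(es) in r → 1 row(s).
- l[3] auth_id=1 → no match; dropped.
- l[4] auth_id=4 → 1 match(es) in r → 1 row(s).
- l[5] auth_id=6 → no match; dropped.
Total: 2 rows.

2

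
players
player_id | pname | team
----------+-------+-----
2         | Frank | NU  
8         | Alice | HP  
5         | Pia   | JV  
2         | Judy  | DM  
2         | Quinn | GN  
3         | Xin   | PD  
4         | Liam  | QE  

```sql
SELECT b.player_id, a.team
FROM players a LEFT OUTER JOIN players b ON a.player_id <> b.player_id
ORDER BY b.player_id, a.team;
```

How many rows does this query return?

36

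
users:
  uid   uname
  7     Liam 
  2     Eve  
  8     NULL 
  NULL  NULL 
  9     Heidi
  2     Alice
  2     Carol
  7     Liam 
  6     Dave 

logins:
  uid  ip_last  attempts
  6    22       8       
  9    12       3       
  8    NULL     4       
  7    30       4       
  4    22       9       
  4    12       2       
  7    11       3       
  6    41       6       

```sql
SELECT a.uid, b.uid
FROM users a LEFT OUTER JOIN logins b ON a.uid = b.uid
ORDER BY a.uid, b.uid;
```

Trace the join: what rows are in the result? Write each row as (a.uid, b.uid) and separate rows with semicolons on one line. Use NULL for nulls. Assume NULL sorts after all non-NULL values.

LEFT JOIN keeps every row from `users`; unmatched rows get NULL for `logins`'s columns.
Matching on a.uid = b.uid. A NULL in a compared column never satisfies the condition.
- uid=7: 2 matching b row(s), so 2 row(s) emitted.
- uid=2: no b row matches, row kept with b columns NULL.
- uid=8: 1 matching b row(s), so 1 row(s) emitted.
- uid=NULL: no b row matches, row kept with b columns NULL.
- uid=9: 1 matching b row(s), so 1 row(s) emitted.
- uid=2: no b row matches, row kept with b columns NULL.
- uid=2: no b row matches, row kept with b columns NULL.
- uid=7: 2 matching b row(s), so 2 row(s) emitted.
- uid=6: 2 matching b row(s), so 2 row(s) emitted.

(2, NULL); (2, NULL); (2, NULL); (6, 6); (6, 6); (7, 7); (7, 7); (7, 7); (7, 7); (8, 8); (9, 9); (NULL, NULL)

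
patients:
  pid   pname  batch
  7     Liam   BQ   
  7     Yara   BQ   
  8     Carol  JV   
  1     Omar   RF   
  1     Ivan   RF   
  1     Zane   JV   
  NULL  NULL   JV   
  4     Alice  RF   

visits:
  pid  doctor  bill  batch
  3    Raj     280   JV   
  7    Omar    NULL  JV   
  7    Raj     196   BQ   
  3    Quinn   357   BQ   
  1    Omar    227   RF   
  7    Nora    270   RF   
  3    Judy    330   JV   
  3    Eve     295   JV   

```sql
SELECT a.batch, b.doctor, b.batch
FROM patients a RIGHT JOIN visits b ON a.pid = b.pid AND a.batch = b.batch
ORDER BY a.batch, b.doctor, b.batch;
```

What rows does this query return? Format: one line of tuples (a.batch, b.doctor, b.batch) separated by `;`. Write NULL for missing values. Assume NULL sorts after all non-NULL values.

(BQ, Raj, BQ); (BQ, Raj, BQ); (RF, Omar, RF); (RF, Omar, RF); (NULL, Eve, JV); (NULL, Judy, JV); (NULL, Nora, RF); (NULL, Omar, JV); (NULL, Quinn, BQ); (NULL, Raj, JV)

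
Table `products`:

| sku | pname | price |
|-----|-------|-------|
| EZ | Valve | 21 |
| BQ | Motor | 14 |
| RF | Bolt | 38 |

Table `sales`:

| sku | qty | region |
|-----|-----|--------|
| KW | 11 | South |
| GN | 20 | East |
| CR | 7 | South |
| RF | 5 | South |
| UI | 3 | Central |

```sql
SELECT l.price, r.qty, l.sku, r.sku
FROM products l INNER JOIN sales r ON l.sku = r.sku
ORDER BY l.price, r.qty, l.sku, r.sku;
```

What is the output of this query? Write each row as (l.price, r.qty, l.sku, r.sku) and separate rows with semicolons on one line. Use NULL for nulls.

(38, 5, RF, RF)

INNER JOIN keeps only pairs where the ON condition holds.
Matching on l.sku = r.sku.
- l (sku=EZ) has no partner → excluded.
- l (sku=BQ) has no partner → excluded.
- l (sku=RF) pairs with 1 row(s) of r.
After projecting and ordering:
l.price | r.qty | l.sku | r.sku
38 | 5 | RF | RF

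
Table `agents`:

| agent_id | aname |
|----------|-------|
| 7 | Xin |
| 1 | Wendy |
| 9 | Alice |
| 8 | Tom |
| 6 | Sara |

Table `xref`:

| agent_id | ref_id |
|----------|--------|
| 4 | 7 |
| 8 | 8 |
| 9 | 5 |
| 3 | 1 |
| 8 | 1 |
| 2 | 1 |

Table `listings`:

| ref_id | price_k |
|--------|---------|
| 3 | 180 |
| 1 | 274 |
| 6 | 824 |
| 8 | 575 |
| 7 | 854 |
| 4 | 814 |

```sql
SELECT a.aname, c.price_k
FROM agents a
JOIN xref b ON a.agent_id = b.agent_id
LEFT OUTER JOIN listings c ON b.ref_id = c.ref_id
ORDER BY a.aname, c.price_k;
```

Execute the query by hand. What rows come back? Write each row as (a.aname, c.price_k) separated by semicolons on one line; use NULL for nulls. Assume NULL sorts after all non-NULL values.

(Alice, NULL); (Tom, 274); (Tom, 575)

Joins associate left-to-right: agents INNER JOIN xref on agent_id gives 3 intermediate row(s).
Then LEFT JOIN `listings c` on ref_id: each of those 3 rows is kept; rows whose b.ref_id has no match in c get NULL for c's columns.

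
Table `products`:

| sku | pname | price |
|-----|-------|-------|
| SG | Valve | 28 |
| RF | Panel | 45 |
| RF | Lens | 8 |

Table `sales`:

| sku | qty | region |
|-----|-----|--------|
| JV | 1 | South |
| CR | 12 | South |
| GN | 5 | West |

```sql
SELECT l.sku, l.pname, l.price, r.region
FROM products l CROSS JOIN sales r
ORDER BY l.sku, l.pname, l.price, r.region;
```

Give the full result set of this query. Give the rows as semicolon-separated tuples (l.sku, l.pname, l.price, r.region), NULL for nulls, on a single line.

(RF, Lens, 8, South); (RF, Lens, 8, South); (RF, Lens, 8, West); (RF, Panel, 45, South); (RF, Panel, 45, South); (RF, Panel, 45, West); (SG, Valve, 28, South); (SG, Valve, 28, South); (SG, Valve, 28, West)

CROSS JOIN pairs every row of `products` with every row of `sales`: 3 × 3 = 9 rows.
After projecting and ordering:
l.sku | l.pname | l.price | r.region
RF | Lens | 8 | South
RF | Lens | 8 | South
RF | Lens | 8 | West
RF | Panel | 45 | South
RF | Panel | 45 | South
RF | Panel | 45 | West
SG | Valve | 28 | South
SG | Valve | 28 | South
SG | Valve | 28 | West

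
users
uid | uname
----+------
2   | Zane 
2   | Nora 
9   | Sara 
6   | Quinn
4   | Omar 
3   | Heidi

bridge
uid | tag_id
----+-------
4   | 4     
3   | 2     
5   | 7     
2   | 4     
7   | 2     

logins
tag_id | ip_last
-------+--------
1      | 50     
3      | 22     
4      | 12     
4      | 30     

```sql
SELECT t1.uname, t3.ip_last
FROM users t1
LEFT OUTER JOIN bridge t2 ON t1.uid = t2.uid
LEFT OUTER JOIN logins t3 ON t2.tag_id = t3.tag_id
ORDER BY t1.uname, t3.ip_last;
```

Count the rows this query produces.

9

Evaluate left to right. First `users t1 LEFT JOIN bridge t2` on uid: 6 row(s).
Then LEFT JOIN `logins t3` on tag_id: each of those 6 rows is kept; rows whose t2.tag_id has no match in t3 get NULL for t3's columns.
Result: 9 row(s).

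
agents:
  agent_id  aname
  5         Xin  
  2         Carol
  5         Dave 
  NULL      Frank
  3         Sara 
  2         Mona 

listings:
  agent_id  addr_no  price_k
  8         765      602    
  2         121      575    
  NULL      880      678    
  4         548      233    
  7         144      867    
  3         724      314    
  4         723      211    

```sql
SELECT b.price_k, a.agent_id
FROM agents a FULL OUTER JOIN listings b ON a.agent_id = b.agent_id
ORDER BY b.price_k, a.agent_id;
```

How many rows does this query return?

FULL OUTER JOIN keeps every row from both sides; unmatched rows get NULL for the other side's columns.
Matching on a.agent_id = b.agent_id. A NULL in a compared column never satisfies the condition.
- a row (agent_id=5): no match → kept, b columns NULL.
- a row (agent_id=2): matches 1 b row(s) → 1 output row(s).
- a row (agent_id=5): no match → kept, b columns NULL.
- a row (agent_id=NULL): no match → kept, b columns NULL.
- a row (agent_id=3): matches 1 b row(s) → 1 output row(s).
- a row (agent_id=2): matches 1 b row(s) → 1 output row(s).
- 5 b row(s) had no a match → kept, a columns NULL.
Total: 3 matched + 8 padded = 11 rows.

11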